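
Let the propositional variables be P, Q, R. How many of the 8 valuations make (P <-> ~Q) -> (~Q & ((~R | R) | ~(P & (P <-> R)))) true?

6

Initial set: {((P <-> ~Q) -> (~Q & ((~R | R) | ~(P & (P <-> R)))))}.
((P <-> ~Q) -> (~Q & ((~R | R) | ~(P & (P <-> R))))): β-rule — branch into ~(P <-> ~Q)  //  (~Q & ((~R | R) | ~(P & (P <-> R)))).
  branch 1 (add ~(P <-> ~Q)):
    ~(P <-> ~Q): β-rule — branch into P, ~~Q  //  ~P, ~Q.
      branch 1.1 (add P, ~~Q):
        ○ open, literals {P=1, Q=1}.
      branch 1.2 (add ~P, ~Q):
        ○ open, literals {P=0, Q=0}.
  branch 2 (add (~Q & ((~R | R) | ~(P & (P <-> R))))):
    (~Q & ((~R | R) | ~(P & (P <-> R)))): α-rule — add ~Q, ((~R | R) | ~(P & (P <-> R))).
    ((~R | R) | ~(P & (P <-> R))): β-rule — branch into (~R | R)  //  ~(P & (P <-> R)).
      branch 2.1 (add (~R | R)):
        (~R | R): β-rule — branch into ~R  //  R.
          branch 2.1.1 (add ~R):
            ○ open, literals {Q=0, R=0}.
          branch 2.1.2 (add R):
            ○ open, literals {Q=0, R=1}.
      branch 2.2 (add ~(P & (P <-> R))):
        ~(P & (P <-> R)): β-rule — branch into ~P  //  ~(P <-> R).
          branch 2.2.1 (add ~P):
            ○ open, literals {P=0, Q=0}.
          branch 2.2.2 (add ~(P <-> R)):
            ~(P <-> R): β-rule — branch into P, ~R  //  ~P, R.
              branch 2.2.2.1 (add P, ~R):
                ○ open, literals {P=1, Q=0, R=0}.
              branch 2.2.2.2 (add ~P, R):
                ○ open, literals {P=0, Q=0, R=1}.
0 branches closed, 7 open.
Each open branch fixes some atoms; the unmentioned ones are free. Counting distinct full assignments: branch {P=1, Q=1} (R) contributes 2 new; branch {P=0, Q=0} (R) contributes 2 new; branch {Q=0, R=0} (P) contributes 1 new; branch {Q=0, R=1} (P) contributes 1 new; branch {P=0, Q=0} (R) contributes 0 new; branch {P=1, Q=0, R=0} (none free) contributes 0 new; branch {P=0, Q=0, R=1} (none free) contributes 0 new. Total: 6.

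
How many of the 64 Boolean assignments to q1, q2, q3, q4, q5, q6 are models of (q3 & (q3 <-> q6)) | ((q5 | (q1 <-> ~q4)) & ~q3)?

Initial set: {((q3 & (q3 <-> q6)) | ((q5 | (q1 <-> ~q4)) & ~q3))}.
((q3 & (q3 <-> q6)) | ((q5 | (q1 <-> ~q4)) & ~q3)): β-rule — branch into (q3 & (q3 <-> q6))  //  ((q5 | (q1 <-> ~q4)) & ~q3).
  branch 1 (add (q3 & (q3 <-> q6))):
    (q3 & (q3 <-> q6)): α-rule — add q3, (q3 <-> q6).
    (q3 <-> q6): β-rule — branch into q3, q6  //  ~q3, ~q6.
      branch 1.1 (add q3, q6):
        ○ open, literals {q3=T, q6=T}.
      branch 1.2 (add ~q3, ~q6):
        × closes — contains both q3 and ~q3.
  branch 2 (add ((q5 | (q1 <-> ~q4)) & ~q3)):
    ((q5 | (q1 <-> ~q4)) & ~q3): α-rule — add (q5 | (q1 <-> ~q4)), ~q3.
    (q5 | (q1 <-> ~q4)): β-rule — branch into q5  //  (q1 <-> ~q4).
      branch 2.1 (add q5):
        ○ open, literals {q3=F, q5=T}.
      branch 2.2 (add (q1 <-> ~q4)):
        (q1 <-> ~q4): β-rule — branch into q1, ~q4  //  ~q1, ~~q4.
          branch 2.2.1 (add q1, ~q4):
            ○ open, literals {q1=T, q3=F, q4=F}.
          branch 2.2.2 (add ~q1, ~~q4):
            ○ open, literals {q1=F, q3=F, q4=T}.
1 branch closed, 4 open.
Each open branch fixes some atoms; the unmentioned ones are free. Counting distinct full assignments: branch {q3=T, q6=T} (q1, q2, q4, q5) contributes 16 new; branch {q3=F, q5=T} (q1, q2, q4, q6) contributes 16 new; branch {q1=T, q3=F, q4=F} (q2, q5, q6) contributes 4 new; branch {q1=F, q3=F, q4=T} (q2, q5, q6) contributes 4 new. Total: 40.

40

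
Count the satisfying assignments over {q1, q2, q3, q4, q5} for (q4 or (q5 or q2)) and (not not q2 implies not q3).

Initial set: {T ((q4 or (q5 or q2)) and (not not q2 implies not q3))}.
T ((q4 or (q5 or q2)) and (not not q2 implies not q3)): α-rule — add T (q4 or (q5 or q2)), T (not not q2 implies not q3).
T (q4 or (q5 or q2)): β-rule — branch into T q4  //  T (q5 or q2).
  branch 1 (add T q4):
    T (not not q2 implies not q3): β-rule — branch into F not not q2  //  T not q3.
      branch 1.1 (add F not not q2):
        F not not q2: drop double negation, giving F q2.
        ○ open, literals {q2=false, q4=true}.
      branch 1.2 (add T not q3):
        ○ open, literals {q3=false, q4=true}.
  branch 2 (add T (q5 or q2)):
    T (not not q2 implies not q3): β-rule — branch into F not not q2  //  T not q3.
      branch 2.1 (add F not not q2):
        F not not q2: drop double negation, giving F q2.
        T (q5 or q2): β-rule — branch into T q5  //  T q2.
          branch 2.1.1 (add T q5):
            ○ open, literals {q2=false, q5=true}.
          branch 2.1.2 (add T q2):
            × closes — contains both q2 and not q2.
      branch 2.2 (add T not q3):
        T (q5 or q2): β-rule — branch into T q5  //  T q2.
          branch 2.2.1 (add T q5):
            ○ open, literals {q3=false, q5=true}.
          branch 2.2.2 (add T q2):
            ○ open, literals {q2=true, q3=false}.
1 branch closed, 5 open.
Each open branch fixes some atoms; the unmentioned ones are free. Counting distinct full assignments: branch {q2=false, q4=true} (q1, q3, q5) contributes 8 new; branch {q3=false, q4=true} (q1, q2, q5) contributes 4 new; branch {q2=false, q5=true} (q1, q3, q4) contributes 4 new; branch {q3=false, q5=true} (q1, q2, q4) contributes 2 new; branch {q2=true, q3=false} (q1, q4, q5) contributes 2 new. Total: 20.

20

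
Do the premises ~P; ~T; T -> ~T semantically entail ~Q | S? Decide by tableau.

Initial set: {~P; ~T; (T -> ~T); ~(~Q | S)}.
~(~Q | S): α-rule — add ~~Q, ~S.
(T -> ~T): β-rule — branch into ~T  //  ~T.
  branch 1 (add ~T):
    ○ open, literals {P=false, Q=true, S=false, T=false}.
  branch 2 (add ~T):
    ○ open, literals {P=false, Q=true, S=false, T=false}.
0 branches closed, 2 open.
An open branch gives a countermodel: P=false, Q=true, S=false, T=false (unmentioned atoms arbitrary); the premises hold there but the conclusion fails.

No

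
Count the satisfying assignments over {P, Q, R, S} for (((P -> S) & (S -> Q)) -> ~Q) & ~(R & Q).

Initial set: {((((P -> S) & (S -> Q)) -> ~Q) & ~(R & Q))}.
((((P -> S) & (S -> Q)) -> ~Q) & ~(R & Q)): α-rule — add (((P -> S) & (S -> Q)) -> ~Q), ~(R & Q).
(((P -> S) & (S -> Q)) -> ~Q): β-rule — branch into ~((P -> S) & (S -> Q))  //  ~Q.
  branch 1 (add ~((P -> S) & (S -> Q))):
    ~(R & Q): β-rule — branch into ~R  //  ~Q.
      branch 1.1 (add ~R):
        ~((P -> S) & (S -> Q)): β-rule — branch into ~(P -> S)  //  ~(S -> Q).
          branch 1.1.1 (add ~(P -> S)):
            ~(P -> S): α-rule — add P, ~S.
            ○ open, literals {P=true, R=false, S=false}.
          branch 1.1.2 (add ~(S -> Q)):
            ~(S -> Q): α-rule — add S, ~Q.
            ○ open, literals {Q=false, R=false, S=true}.
      branch 1.2 (add ~Q):
        ~((P -> S) & (S -> Q)): β-rule — branch into ~(P -> S)  //  ~(S -> Q).
          branch 1.2.1 (add ~(P -> S)):
            ~(P -> S): α-rule — add P, ~S.
            ○ open, literals {P=true, Q=false, S=false}.
          branch 1.2.2 (add ~(S -> Q)):
            ~(S -> Q): α-rule — add S, ~Q.
            ○ open, literals {Q=false, S=true}.
  branch 2 (add ~Q):
    ~(R & Q): β-rule — branch into ~R  //  ~Q.
      branch 2.1 (add ~R):
        ○ open, literals {Q=false, R=false}.
      branch 2.2 (add ~Q):
        ○ open, literals {Q=false}.
0 branches closed, 6 open.
Each open branch fixes some atoms; the unmentioned ones are free. Counting distinct full assignments: branch {P=true, R=false, S=false} (Q) contributes 2 new; branch {Q=false, R=false, S=true} (P) contributes 2 new; branch {P=true, Q=false, S=false} (R) contributes 1 new; branch {Q=false, S=true} (P, R) contributes 2 new; branch {Q=false, R=false} (P, S) contributes 1 new; branch {Q=false} (P, R, S) contributes 1 new. Total: 9.

9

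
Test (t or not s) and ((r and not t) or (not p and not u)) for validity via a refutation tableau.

Not valid

Assume the negation and expand:
Initial set: {F ((t or not s) and ((r and not t) or (not p and not u)))}.
F ((t or not s) and ((r and not t) or (not p and not u))): β-rule — branch into F (t or not s)  //  F ((r and not t) or (not p and not u)).
  branch 1 (add F (t or not s)):
    F (t or not s): α-rule — add F t, F not s.
    ○ open, literals {s=T, t=F}.
  branch 2 (add F ((r and not t) or (not p and not u))):
    F ((r and not t) or (not p and not u)): α-rule — add F (r and not t), F (not p and not u).
    F (r and not t): β-rule — branch into F r  //  F not t.
      branch 2.1 (add F r):
        F (not p and not u): β-rule — branch into F not p  //  F not u.
          branch 2.1.1 (add F not p):
            ○ open, literals {p=T, r=F}.
          branch 2.1.2 (add F not u):
            ○ open, literals {r=F, u=T}.
      branch 2.2 (add F not t):
        F (not p and not u): β-rule — branch into F not p  //  F not u.
          branch 2.2.1 (add F not p):
            ○ open, literals {p=T, t=T}.
          branch 2.2.2 (add F not u):
            ○ open, literals {t=T, u=T}.
0 branches closed, 5 open.
An open branch gives a countermodel: s=T, t=F (unmentioned atoms arbitrary); under it the original formula is false.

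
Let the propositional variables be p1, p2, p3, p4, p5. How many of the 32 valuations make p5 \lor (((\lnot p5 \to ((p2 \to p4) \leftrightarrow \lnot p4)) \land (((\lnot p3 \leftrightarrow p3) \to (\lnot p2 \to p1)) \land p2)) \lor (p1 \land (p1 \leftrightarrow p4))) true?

20

Initial set: {(p5 \lor (((\lnot p5 \to ((p2 \to p4) \leftrightarrow \lnot p4)) \land (((\lnot p3 \leftrightarrow p3) \to (\lnot p2 \to p1)) \land p2)) \lor (p1 \land (p1 \leftrightarrow p4))))}.
(p5 \lor (((\lnot p5 \to ((p2 \to p4) \leftrightarrow \lnot p4)) \land (((\lnot p3 \leftrightarrow p3) \to (\lnot p2 \to p1)) \land p2)) \lor (p1 \land (p1 \leftrightarrow p4)))): β-rule — branch into p5  //  (((\lnot p5 \to ((p2 \to p4) \leftrightarrow \lnot p4)) \land (((\lnot p3 \leftrightarrow p3) \to (\lnot p2 \to p1)) \land p2)) \lor (p1 \land (p1 \leftrightarrow p4))).
  branch 1 (add p5):
    ○ open, literals {p5=true}.
  branch 2 (add (((\lnot p5 \to ((p2 \to p4) \leftrightarrow \lnot p4)) \land (((\lnot p3 \leftrightarrow p3) \to (\lnot p2 \to p1)) \land p2)) \lor (p1 \land (p1 \leftrightarrow p4)))):
    (((\lnot p5 \to ((p2 \to p4) \leftrightarrow \lnot p4)) \land (((\lnot p3 \leftrightarrow p3) \to (\lnot p2 \to p1)) \land p2)) \lor (p1 \land (p1 \leftrightarrow p4))): β-rule — branch into ((\lnot p5 \to ((p2 \to p4) \leftrightarrow \lnot p4)) \land (((\lnot p3 \leftrightarrow p3) \to (\lnot p2 \to p1)) \land p2))  //  (p1 \land (p1 \leftrightarrow p4)).
      branch 2.1 (add ((\lnot p5 \to ((p2 \to p4) \leftrightarrow \lnot p4)) \land (((\lnot p3 \leftrightarrow p3) \to (\lnot p2 \to p1)) \land p2))):
        ((\lnot p5 \to ((p2 \to p4) \leftrightarrow \lnot p4)) \land (((\lnot p3 \leftrightarrow p3) \to (\lnot p2 \to p1)) \land p2)): α-rule — add (\lnot p5 \to ((p2 \to p4) \leftrightarrow \lnot p4)), (((\lnot p3 \leftrightarrow p3) \to (\lnot p2 \to p1)) \land p2).
        (((\lnot p3 \leftrightarrow p3) \to (\lnot p2 \to p1)) \land p2): α-rule — add ((\lnot p3 \leftrightarrow p3) \to (\lnot p2 \to p1)), p2.
        (\lnot p5 \to ((p2 \to p4) \leftrightarrow \lnot p4)): β-rule — branch into \lnot \lnot p5  //  ((p2 \to p4) \leftrightarrow \lnot p4).
          branch 2.1.1 (add \lnot \lnot p5):
            ((\lnot p3 \leftrightarrow p3) \to (\lnot p2 \to p1)): β-rule — branch into \lnot (\lnot p3 \leftrightarrow p3)  //  (\lnot p2 \to p1).
              branch 2.1.1.1 (add \lnot (\lnot p3 \leftrightarrow p3)):
                \lnot (\lnot p3 \leftrightarrow p3): β-rule — branch into \lnot p3, \lnot p3  //  \lnot \lnot p3, p3.
                  branch 2.1.1.1.1 (add \lnot p3, \lnot p3):
                    ○ open, literals {p2=true, p3=false, p5=true}.
                  branch 2.1.1.1.2 (add \lnot \lnot p3, p3):
                    ○ open, literals {p2=true, p3=true, p5=true}.
              branch 2.1.1.2 (add (\lnot p2 \to p1)):
                (\lnot p2 \to p1): β-rule — branch into \lnot \lnot p2  //  p1.
                  branch 2.1.1.2.1 (add \lnot \lnot p2):
                    ○ open, literals {p2=true, p5=true}.
                  branch 2.1.1.2.2 (add p1):
                    ○ open, literals {p1=true, p2=true, p5=true}.
          branch 2.1.2 (add ((p2 \to p4) \leftrightarrow \lnot p4)):
            ((\lnot p3 \leftrightarrow p3) \to (\lnot p2 \to p1)): β-rule — branch into \lnot (\lnot p3 \leftrightarrow p3)  //  (\lnot p2 \to p1).
              branch 2.1.2.1 (add \lnot (\lnot p3 \leftrightarrow p3)):
                ((p2 \to p4) \leftrightarrow \lnot p4): β-rule — branch into (p2 \to p4), \lnot p4  //  \lnot (p2 \to p4), \lnot \lnot p4.
                  branch 2.1.2.1.1 (add (p2 \to p4), \lnot p4):
                    \lnot (\lnot p3 \leftrightarrow p3): β-rule — branch into \lnot p3, \lnot p3  //  \lnot \lnot p3, p3.
                      branch 2.1.2.1.1.1 (add \lnot p3, \lnot p3):
                        (p2 \to p4): β-rule — branch into \lnot p2  //  p4.
                          branch 2.1.2.1.1.1.1 (add \lnot p2):
                            × closes — contains both p2 and \lnot p2.
                          branch 2.1.2.1.1.1.2 (add p4):
                            × closes — contains both p4 and \lnot p4.
                      branch 2.1.2.1.1.2 (add \lnot \lnot p3, p3):
                        (p2 \to p4): β-rule — branch into \lnot p2  //  p4.
                          branch 2.1.2.1.1.2.1 (add \lnot p2):
                            × closes — contains both p2 and \lnot p2.
                          branch 2.1.2.1.1.2.2 (add p4):
                            × closes — contains both p4 and \lnot p4.
                  branch 2.1.2.1.2 (add \lnot (p2 \to p4), \lnot \lnot p4):
                    \lnot (p2 \to p4): α-rule — add p2, \lnot p4.
                    × closes — contains both p4 and \lnot p4.
              branch 2.1.2.2 (add (\lnot p2 \to p1)):
                ((p2 \to p4) \leftrightarrow \lnot p4): β-rule — branch into (p2 \to p4), \lnot p4  //  \lnot (p2 \to p4), \lnot \lnot p4.
                  branch 2.1.2.2.1 (add (p2 \to p4), \lnot p4):
                    (\lnot p2 \to p1): β-rule — branch into \lnot \lnot p2  //  p1.
                      branch 2.1.2.2.1.1 (add \lnot \lnot p2):
                        (p2 \to p4): β-rule — branch into \lnot p2  //  p4.
                          branch 2.1.2.2.1.1.1 (add \lnot p2):
                            × closes — contains both p2 and \lnot p2.
                          branch 2.1.2.2.1.1.2 (add p4):
                            × closes — contains both p4 and \lnot p4.
                      branch 2.1.2.2.1.2 (add p1):
                        (p2 \to p4): β-rule — branch into \lnot p2  //  p4.
                          branch 2.1.2.2.1.2.1 (add \lnot p2):
                            × closes — contains both p2 and \lnot p2.
                          branch 2.1.2.2.1.2.2 (add p4):
                            × closes — contains both p4 and \lnot p4.
                  branch 2.1.2.2.2 (add \lnot (p2 \to p4), \lnot \lnot p4):
                    \lnot (p2 \to p4): α-rule — add p2, \lnot p4.
                    × closes — contains both p4 and \lnot p4.
      branch 2.2 (add (p1 \land (p1 \leftrightarrow p4))):
        (p1 \land (p1 \leftrightarrow p4)): α-rule — add p1, (p1 \leftrightarrow p4).
        (p1 \leftrightarrow p4): β-rule — branch into p1, p4  //  \lnot p1, \lnot p4.
          branch 2.2.1 (add p1, p4):
            ○ open, literals {p1=true, p4=true}.
          branch 2.2.2 (add \lnot p1, \lnot p4):
            × closes — contains both p1 and \lnot p1.
11 branches closed, 6 open.
Each open branch fixes some atoms; the unmentioned ones are free. Counting distinct full assignments: branch {p5=true} (p1, p2, p3, p4) contributes 16 new; branch {p2=true, p3=false, p5=true} (p1, p4) contributes 0 new; branch {p2=true, p3=true, p5=true} (p1, p4) contributes 0 new; branch {p2=true, p5=true} (p1, p3, p4) contributes 0 new; branch {p1=true, p2=true, p5=true} (p3, p4) contributes 0 new; branch {p1=true, p4=true} (p2, p3, p5) contributes 4 new. Total: 20.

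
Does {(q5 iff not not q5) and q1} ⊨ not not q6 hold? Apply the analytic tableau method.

Initial set: {((q5 iff not not q5) and q1); not not not q6}.
((q5 iff not not q5) and q1): α-rule — add (q5 iff not not q5), q1.
not not not q6: drop double negation, giving not q6.
(q5 iff not not q5): β-rule — branch into q5, not not q5  //  not q5, not not not q5.
  branch 1 (add q5, not not q5):
    not not q5: drop double negation, giving q5.
    ○ open, literals {q1=true, q5=true, q6=false}.
  branch 2 (add not q5, not not not q5):
    not not not q5: drop double negation, giving not q5.
    ○ open, literals {q1=true, q5=false, q6=false}.
0 branches closed, 2 open.
An open branch gives a countermodel: q1=true, q5=true, q6=false (unmentioned atoms arbitrary); the premises hold there but the conclusion fails.

No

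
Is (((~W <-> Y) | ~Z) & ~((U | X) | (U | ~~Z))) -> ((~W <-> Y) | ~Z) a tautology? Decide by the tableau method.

Valid

Assume the negation and expand:
Initial set: {F ((((~W <-> Y) | ~Z) & ~((U | X) | (U | ~~Z))) -> ((~W <-> Y) | ~Z))}.
F ((((~W <-> Y) | ~Z) & ~((U | X) | (U | ~~Z))) -> ((~W <-> Y) | ~Z)): α-rule — add T (((~W <-> Y) | ~Z) & ~((U | X) | (U | ~~Z))), F ((~W <-> Y) | ~Z).
T (((~W <-> Y) | ~Z) & ~((U | X) | (U | ~~Z))): α-rule — add T ((~W <-> Y) | ~Z), T ~((U | X) | (U | ~~Z)).
F ((~W <-> Y) | ~Z): α-rule — add F (~W <-> Y), F ~Z.
T ~((U | X) | (U | ~~Z)): α-rule — add F (U | X), F (U | ~~Z).
F (U | X): α-rule — add F U, F X.
F (U | ~~Z): α-rule — add F U, F ~~Z.
F ~~Z: drop double negation, giving F Z.
× closes — contains both Z and ~Z.
All 1 branch closes.
Every branch closed, so the negation is unsatisfiable and the formula is valid.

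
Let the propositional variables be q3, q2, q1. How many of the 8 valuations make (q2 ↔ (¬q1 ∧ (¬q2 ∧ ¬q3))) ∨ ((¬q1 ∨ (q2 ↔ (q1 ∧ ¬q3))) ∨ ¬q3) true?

Initial set: {((q2 ↔ (¬q1 ∧ (¬q2 ∧ ¬q3))) ∨ ((¬q1 ∨ (q2 ↔ (q1 ∧ ¬q3))) ∨ ¬q3))}.
((q2 ↔ (¬q1 ∧ (¬q2 ∧ ¬q3))) ∨ ((¬q1 ∨ (q2 ↔ (q1 ∧ ¬q3))) ∨ ¬q3)): β-rule — branch into (q2 ↔ (¬q1 ∧ (¬q2 ∧ ¬q3)))  //  ((¬q1 ∨ (q2 ↔ (q1 ∧ ¬q3))) ∨ ¬q3).
  branch 1 (add (q2 ↔ (¬q1 ∧ (¬q2 ∧ ¬q3)))):
    (q2 ↔ (¬q1 ∧ (¬q2 ∧ ¬q3))): β-rule — branch into q2, (¬q1 ∧ (¬q2 ∧ ¬q3))  //  ¬q2, ¬(¬q1 ∧ (¬q2 ∧ ¬q3)).
      branch 1.1 (add q2, (¬q1 ∧ (¬q2 ∧ ¬q3))):
        (¬q1 ∧ (¬q2 ∧ ¬q3)): α-rule — add ¬q1, (¬q2 ∧ ¬q3).
        (¬q2 ∧ ¬q3): α-rule — add ¬q2, ¬q3.
        × closes — contains both q2 and ¬q2.
      branch 1.2 (add ¬q2, ¬(¬q1 ∧ (¬q2 ∧ ¬q3))):
        ¬(¬q1 ∧ (¬q2 ∧ ¬q3)): β-rule — branch into ¬¬q1  //  ¬(¬q2 ∧ ¬q3).
          branch 1.2.1 (add ¬¬q1):
            ○ open, literals {q1=1, q2=0}.
          branch 1.2.2 (add ¬(¬q2 ∧ ¬q3)):
            ¬(¬q2 ∧ ¬q3): β-rule — branch into ¬¬q2  //  ¬¬q3.
              branch 1.2.2.1 (add ¬¬q2):
                × closes — contains both q2 and ¬q2.
              branch 1.2.2.2 (add ¬¬q3):
                ○ open, literals {q2=0, q3=1}.
  branch 2 (add ((¬q1 ∨ (q2 ↔ (q1 ∧ ¬q3))) ∨ ¬q3)):
    ((¬q1 ∨ (q2 ↔ (q1 ∧ ¬q3))) ∨ ¬q3): β-rule — branch into (¬q1 ∨ (q2 ↔ (q1 ∧ ¬q3)))  //  ¬q3.
      branch 2.1 (add (¬q1 ∨ (q2 ↔ (q1 ∧ ¬q3)))):
        (¬q1 ∨ (q2 ↔ (q1 ∧ ¬q3))): β-rule — branch into ¬q1  //  (q2 ↔ (q1 ∧ ¬q3)).
          branch 2.1.1 (add ¬q1):
            ○ open, literals {q1=0}.
          branch 2.1.2 (add (q2 ↔ (q1 ∧ ¬q3))):
            (q2 ↔ (q1 ∧ ¬q3)): β-rule — branch into q2, (q1 ∧ ¬q3)  //  ¬q2, ¬(q1 ∧ ¬q3).
              branch 2.1.2.1 (add q2, (q1 ∧ ¬q3)):
                (q1 ∧ ¬q3): α-rule — add q1, ¬q3.
                ○ open, literals {q1=1, q2=1, q3=0}.
              branch 2.1.2.2 (add ¬q2, ¬(q1 ∧ ¬q3)):
                ¬(q1 ∧ ¬q3): β-rule — branch into ¬q1  //  ¬¬q3.
                  branch 2.1.2.2.1 (add ¬q1):
                    ○ open, literals {q1=0, q2=0}.
                  branch 2.1.2.2.2 (add ¬¬q3):
                    ○ open, literals {q2=0, q3=1}.
      branch 2.2 (add ¬q3):
        ○ open, literals {q3=0}.
2 branches closed, 7 open.
Each open branch fixes some atoms; the unmentioned ones are free. Counting distinct full assignments: branch {q1=1, q2=0} (q3) contributes 2 new; branch {q2=0, q3=1} (q1) contributes 1 new; branch {q1=0} (q3, q2) contributes 3 new; branch {q1=1, q2=1, q3=0} (none free) contributes 1 new; branch {q1=0, q2=0} (q3) contributes 0 new; branch {q2=0, q3=1} (q1) contributes 0 new; branch {q3=0} (q2, q1) contributes 0 new. Total: 7.

7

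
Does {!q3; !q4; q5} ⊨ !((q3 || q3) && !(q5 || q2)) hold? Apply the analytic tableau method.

Initial set: {T !q3; T !q4; T q5; F !((q3 || q3) && !(q5 || q2))}.
F !((q3 || q3) && !(q5 || q2)): α-rule — add T (q3 || q3), T !(q5 || q2).
T !(q5 || q2): α-rule — add F q5, F q2.
× closes — contains both q5 and !q5.
All 1 branch closes.
Every branch closed, so the premises entail the conclusion.

Yes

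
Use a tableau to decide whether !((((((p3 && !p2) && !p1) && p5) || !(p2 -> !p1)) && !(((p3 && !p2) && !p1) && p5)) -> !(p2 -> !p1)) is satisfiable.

Unsatisfiable

Initial set: {!((((((p3 && !p2) && !p1) && p5) || !(p2 -> !p1)) && !(((p3 && !p2) && !p1) && p5)) -> !(p2 -> !p1))}.
!((((((p3 && !p2) && !p1) && p5) || !(p2 -> !p1)) && !(((p3 && !p2) && !p1) && p5)) -> !(p2 -> !p1)): α-rule — add (((((p3 && !p2) && !p1) && p5) || !(p2 -> !p1)) && !(((p3 && !p2) && !p1) && p5)), !!(p2 -> !p1).
(((((p3 && !p2) && !p1) && p5) || !(p2 -> !p1)) && !(((p3 && !p2) && !p1) && p5)): α-rule — add ((((p3 && !p2) && !p1) && p5) || !(p2 -> !p1)), !(((p3 && !p2) && !p1) && p5).
!!(p2 -> !p1): β-rule — branch into !p2  //  !p1.
  branch 1 (add !p2):
    ((((p3 && !p2) && !p1) && p5) || !(p2 -> !p1)): β-rule — branch into (((p3 && !p2) && !p1) && p5)  //  !(p2 -> !p1).
      branch 1.1 (add (((p3 && !p2) && !p1) && p5)):
        (((p3 && !p2) && !p1) && p5): α-rule — add ((p3 && !p2) && !p1), p5.
        ((p3 && !p2) && !p1): α-rule — add (p3 && !p2), !p1.
        (p3 && !p2): α-rule — add p3, !p2.
        !(((p3 && !p2) && !p1) && p5): β-rule — branch into !((p3 && !p2) && !p1)  //  !p5.
          branch 1.1.1 (add !((p3 && !p2) && !p1)):
            !((p3 && !p2) && !p1): β-rule — branch into !(p3 && !p2)  //  !!p1.
              branch 1.1.1.1 (add !(p3 && !p2)):
                !(p3 && !p2): β-rule — branch into !p3  //  !!p2.
                  branch 1.1.1.1.1 (add !p3):
                    × closes — contains both p3 and !p3.
                  branch 1.1.1.1.2 (add !!p2):
                    × closes — contains both p2 and !p2.
              branch 1.1.1.2 (add !!p1):
                × closes — contains both p1 and !p1.
          branch 1.1.2 (add !p5):
            × closes — contains both p5 and !p5.
      branch 1.2 (add !(p2 -> !p1)):
        !(p2 -> !p1): α-rule — add p2, !!p1.
        × closes — contains both p2 and !p2.
  branch 2 (add !p1):
    ((((p3 && !p2) && !p1) && p5) || !(p2 -> !p1)): β-rule — branch into (((p3 && !p2) && !p1) && p5)  //  !(p2 -> !p1).
      branch 2.1 (add (((p3 && !p2) && !p1) && p5)):
        (((p3 && !p2) && !p1) && p5): α-rule — add ((p3 && !p2) && !p1), p5.
        ((p3 && !p2) && !p1): α-rule — add (p3 && !p2), !p1.
        (p3 && !p2): α-rule — add p3, !p2.
        !(((p3 && !p2) && !p1) && p5): β-rule — branch into !((p3 && !p2) && !p1)  //  !p5.
          branch 2.1.1 (add !((p3 && !p2) && !p1)):
            !((p3 && !p2) && !p1): β-rule — branch into !(p3 && !p2)  //  !!p1.
              branch 2.1.1.1 (add !(p3 && !p2)):
                !(p3 && !p2): β-rule — branch into !p3  //  !!p2.
                  branch 2.1.1.1.1 (add !p3):
                    × closes — contains both p3 and !p3.
                  branch 2.1.1.1.2 (add !!p2):
                    × closes — contains both p2 and !p2.
              branch 2.1.1.2 (add !!p1):
                × closes — contains both p1 and !p1.
          branch 2.1.2 (add !p5):
            × closes — contains both p5 and !p5.
      branch 2.2 (add !(p2 -> !p1)):
        !(p2 -> !p1): α-rule — add p2, !!p1.
        × closes — contains both p1 and !p1.
All 10 branches close.
Every branch closed; the formula is unsatisfiable.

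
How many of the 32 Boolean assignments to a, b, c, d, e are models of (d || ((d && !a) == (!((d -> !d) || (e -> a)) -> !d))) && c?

Initial set: {T ((d || ((d && !a) == (!((d -> !d) || (e -> a)) -> !d))) && c)}.
T ((d || ((d && !a) == (!((d -> !d) || (e -> a)) -> !d))) && c): α-rule — add T (d || ((d && !a) == (!((d -> !d) || (e -> a)) -> !d))), T c.
T (d || ((d && !a) == (!((d -> !d) || (e -> a)) -> !d))): β-rule — branch into T d  //  T ((d && !a) == (!((d -> !d) || (e -> a)) -> !d)).
  branch 1 (add T d):
    ○ open, literals {c=true, d=true}.
  branch 2 (add T ((d && !a) == (!((d -> !d) || (e -> a)) -> !d))):
    T ((d && !a) == (!((d -> !d) || (e -> a)) -> !d)): β-rule — branch into T (d && !a), T (!((d -> !d) || (e -> a)) -> !d)  //  F (d && !a), F (!((d -> !d) || (e -> a)) -> !d).
      branch 2.1 (add T (d && !a), T (!((d -> !d) || (e -> a)) -> !d)):
        T (d && !a): α-rule — add T d, T !a.
        T (!((d -> !d) || (e -> a)) -> !d): β-rule — branch into F !((d -> !d) || (e -> a))  //  T !d.
          branch 2.1.1 (add F !((d -> !d) || (e -> a))):
            F !((d -> !d) || (e -> a)): β-rule — branch into T (d -> !d)  //  T (e -> a).
              branch 2.1.1.1 (add T (d -> !d)):
                T (d -> !d): β-rule — branch into F d  //  T !d.
                  branch 2.1.1.1.1 (add F d):
                    × closes — contains both d and !d.
                  branch 2.1.1.1.2 (add T !d):
                    × closes — contains both d and !d.
              branch 2.1.1.2 (add T (e -> a)):
                T (e -> a): β-rule — branch into F e  //  T a.
                  branch 2.1.1.2.1 (add F e):
                    ○ open, literals {a=false, c=true, d=true, e=false}.
                  branch 2.1.1.2.2 (add T a):
                    × closes — contains both a and !a.
          branch 2.1.2 (add T !d):
            × closes — contains both d and !d.
      branch 2.2 (add F (d && !a), F (!((d -> !d) || (e -> a)) -> !d)):
        F (!((d -> !d) || (e -> a)) -> !d): α-rule — add T !((d -> !d) || (e -> a)), F !d.
        T !((d -> !d) || (e -> a)): α-rule — add F (d -> !d), F (e -> a).
        F (d -> !d): α-rule — add T d, F !d.
        F (e -> a): α-rule — add T e, F a.
        F (d && !a): β-rule — branch into F d  //  F !a.
          branch 2.2.1 (add F d):
            × closes — contains both d and !d.
          branch 2.2.2 (add F !a):
            × closes — contains both a and !a.
6 branches closed, 2 open.
Each open branch fixes some atoms; the unmentioned ones are free. Counting distinct full assignments: branch {c=true, d=true} (a, b, e) contributes 8 new; branch {a=false, c=true, d=true, e=false} (b) contributes 0 new. Total: 8.

8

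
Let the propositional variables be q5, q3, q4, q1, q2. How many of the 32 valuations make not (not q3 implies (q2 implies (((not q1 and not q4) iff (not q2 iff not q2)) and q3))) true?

8

Initial set: {not (not q3 implies (q2 implies (((not q1 and not q4) iff (not q2 iff not q2)) and q3)))}.
not (not q3 implies (q2 implies (((not q1 and not q4) iff (not q2 iff not q2)) and q3))): α-rule — add not q3, not (q2 implies (((not q1 and not q4) iff (not q2 iff not q2)) and q3)).
not (q2 implies (((not q1 and not q4) iff (not q2 iff not q2)) and q3)): α-rule — add q2, not (((not q1 and not q4) iff (not q2 iff not q2)) and q3).
not (((not q1 and not q4) iff (not q2 iff not q2)) and q3): β-rule — branch into not ((not q1 and not q4) iff (not q2 iff not q2))  //  not q3.
  branch 1 (add not ((not q1 and not q4) iff (not q2 iff not q2))):
    not ((not q1 and not q4) iff (not q2 iff not q2)): β-rule — branch into (not q1 and not q4), not (not q2 iff not q2)  //  not (not q1 and not q4), (not q2 iff not q2).
      branch 1.1 (add (not q1 and not q4), not (not q2 iff not q2)):
        (not q1 and not q4): α-rule — add not q1, not q4.
        not (not q2 iff not q2): β-rule — branch into not q2, not not q2  //  not not q2, not q2.
          branch 1.1.1 (add not q2, not not q2):
            × closes — contains both q2 and not q2.
          branch 1.1.2 (add not not q2, not q2):
            × closes — contains both q2 and not q2.
      branch 1.2 (add not (not q1 and not q4), (not q2 iff not q2)):
        not (not q1 and not q4): β-rule — branch into not not q1  //  not not q4.
          branch 1.2.1 (add not not q1):
            (not q2 iff not q2): β-rule — branch into not q2, not q2  //  not not q2, not not q2.
              branch 1.2.1.1 (add not q2, not q2):
                × closes — contains both q2 and not q2.
              branch 1.2.1.2 (add not not q2, not not q2):
                ○ open, literals {q1=true, q2=true, q3=false}.
          branch 1.2.2 (add not not q4):
            (not q2 iff not q2): β-rule — branch into not q2, not q2  //  not not q2, not not q2.
              branch 1.2.2.1 (add not q2, not q2):
                × closes — contains both q2 and not q2.
              branch 1.2.2.2 (add not not q2, not not q2):
                ○ open, literals {q2=true, q3=false, q4=true}.
  branch 2 (add not q3):
    ○ open, literals {q2=true, q3=false}.
4 branches closed, 3 open.
Each open branch fixes some atoms; the unmentioned ones are free. Counting distinct full assignments: branch {q1=true, q2=true, q3=false} (q5, q4) contributes 4 new; branch {q2=true, q3=false, q4=true} (q5, q1) contributes 2 new; branch {q2=true, q3=false} (q5, q4, q1) contributes 2 new. Total: 8.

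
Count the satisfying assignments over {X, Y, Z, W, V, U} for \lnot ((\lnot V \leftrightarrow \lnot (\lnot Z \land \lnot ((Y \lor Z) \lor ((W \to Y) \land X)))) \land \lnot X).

Initial set: {T \lnot ((\lnot V \leftrightarrow \lnot (\lnot Z \land \lnot ((Y \lor Z) \lor ((W \to Y) \land X)))) \land \lnot X)}.
T \lnot ((\lnot V \leftrightarrow \lnot (\lnot Z \land \lnot ((Y \lor Z) \lor ((W \to Y) \land X)))) \land \lnot X): β-rule — branch into F (\lnot V \leftrightarrow \lnot (\lnot Z \land \lnot ((Y \lor Z) \lor ((W \to Y) \land X))))  //  F \lnot X.
  branch 1 (add F (\lnot V \leftrightarrow \lnot (\lnot Z \land \lnot ((Y \lor Z) \lor ((W \to Y) \land X))))):
    F (\lnot V \leftrightarrow \lnot (\lnot Z \land \lnot ((Y \lor Z) \lor ((W \to Y) \land X)))): β-rule — branch into T \lnot V, F \lnot (\lnot Z \land \lnot ((Y \lor Z) \lor ((W \to Y) \land X)))  //  F \lnot V, T \lnot (\lnot Z \land \lnot ((Y \lor Z) \lor ((W \to Y) \land X))).
      branch 1.1 (add T \lnot V, F \lnot (\lnot Z \land \lnot ((Y \lor Z) \lor ((W \to Y) \land X)))):
        F \lnot (\lnot Z \land \lnot ((Y \lor Z) \lor ((W \to Y) \land X))): α-rule — add T \lnot Z, T \lnot ((Y \lor Z) \lor ((W \to Y) \land X)).
        T \lnot ((Y \lor Z) \lor ((W \to Y) \land X)): α-rule — add F (Y \lor Z), F ((W \to Y) \land X).
        F (Y \lor Z): α-rule — add F Y, F Z.
        F ((W \to Y) \land X): β-rule — branch into F (W \to Y)  //  F X.
          branch 1.1.1 (add F (W \to Y)):
            F (W \to Y): α-rule — add T W, F Y.
            ○ open, literals {V=F, W=T, Y=F, Z=F}.
          branch 1.1.2 (add F X):
            ○ open, literals {V=F, X=F, Y=F, Z=F}.
      branch 1.2 (add F \lnot V, T \lnot (\lnot Z \land \lnot ((Y \lor Z) \lor ((W \to Y) \land X)))):
        T \lnot (\lnot Z \land \lnot ((Y \lor Z) \lor ((W \to Y) \land X))): β-rule — branch into F \lnot Z  //  F \lnot ((Y \lor Z) \lor ((W \to Y) \land X)).
          branch 1.2.1 (add F \lnot Z):
            ○ open, literals {V=T, Z=T}.
          branch 1.2.2 (add F \lnot ((Y \lor Z) \lor ((W \to Y) \land X))):
            F \lnot ((Y \lor Z) \lor ((W \to Y) \land X)): β-rule — branch into T (Y \lor Z)  //  T ((W \to Y) \land X).
              branch 1.2.2.1 (add T (Y \lor Z)):
                T (Y \lor Z): β-rule — branch into T Y  //  T Z.
                  branch 1.2.2.1.1 (add T Y):
                    ○ open, literals {V=T, Y=T}.
                  branch 1.2.2.1.2 (add T Z):
                    ○ open, literals {V=T, Z=T}.
              branch 1.2.2.2 (add T ((W \to Y) \land X)):
                T ((W \to Y) \land X): α-rule — add T (W \to Y), T X.
                T (W \to Y): β-rule — branch into F W  //  T Y.
                  branch 1.2.2.2.1 (add F W):
                    ○ open, literals {V=T, W=F, X=T}.
                  branch 1.2.2.2.2 (add T Y):
                    ○ open, literals {V=T, X=T, Y=T}.
  branch 2 (add F \lnot X):
    ○ open, literals {X=T}.
0 branches closed, 8 open.
Each open branch fixes some atoms; the unmentioned ones are free. Counting distinct full assignments: branch {V=F, W=T, Y=F, Z=F} (X, U) contributes 4 new; branch {V=F, X=F, Y=F, Z=F} (W, U) contributes 2 new; branch {V=T, Z=T} (X, Y, W, U) contributes 16 new; branch {V=T, Y=T} (X, Z, W, U) contributes 8 new; branch {V=T, Z=T} (X, Y, W, U) contributes 0 new; branch {V=T, W=F, X=T} (Y, Z, U) contributes 2 new; branch {V=T, X=T, Y=T} (Z, W, U) contributes 0 new; branch {X=T} (Y, Z, W, V, U) contributes 16 new. Total: 48.

48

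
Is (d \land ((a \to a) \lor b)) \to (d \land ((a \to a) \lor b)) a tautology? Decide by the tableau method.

Valid

Assume the negation and expand:
Initial set: {\lnot ((d \land ((a \to a) \lor b)) \to (d \land ((a \to a) \lor b)))}.
\lnot ((d \land ((a \to a) \lor b)) \to (d \land ((a \to a) \lor b))): α-rule — add (d \land ((a \to a) \lor b)), \lnot (d \land ((a \to a) \lor b)).
(d \land ((a \to a) \lor b)): α-rule — add d, ((a \to a) \lor b).
\lnot (d \land ((a \to a) \lor b)): β-rule — branch into \lnot d  //  \lnot ((a \to a) \lor b).
  branch 1 (add \lnot d):
    × closes — contains both d and \lnot d.
  branch 2 (add \lnot ((a \to a) \lor b)):
    \lnot ((a \to a) \lor b): α-rule — add \lnot (a \to a), \lnot b.
    \lnot (a \to a): α-rule — add a, \lnot a.
    × closes — contains both a and \lnot a.
All 2 branches close.
Every branch closed, so the negation is unsatisfiable and the formula is valid.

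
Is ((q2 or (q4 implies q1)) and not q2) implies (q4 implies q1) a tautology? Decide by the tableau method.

Assume the negation and expand:
Initial set: {not (((q2 or (q4 implies q1)) and not q2) implies (q4 implies q1))}.
not (((q2 or (q4 implies q1)) and not q2) implies (q4 implies q1)): α-rule — add ((q2 or (q4 implies q1)) and not q2), not (q4 implies q1).
((q2 or (q4 implies q1)) and not q2): α-rule — add (q2 or (q4 implies q1)), not q2.
not (q4 implies q1): α-rule — add q4, not q1.
(q2 or (q4 implies q1)): β-rule — branch into q2  //  (q4 implies q1).
  branch 1 (add q2):
    × closes — contains both q2 and not q2.
  branch 2 (add (q4 implies q1)):
    (q4 implies q1): β-rule — branch into not q4  //  q1.
      branch 2.1 (add not q4):
        × closes — contains both q4 and not q4.
      branch 2.2 (add q1):
        × closes — contains both q1 and not q1.
All 3 branches close.
Every branch closed, so the negation is unsatisfiable and the formula is valid.

Valid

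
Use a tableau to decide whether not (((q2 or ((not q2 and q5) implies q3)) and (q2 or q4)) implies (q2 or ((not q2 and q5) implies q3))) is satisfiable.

Unsatisfiable

Initial set: {not (((q2 or ((not q2 and q5) implies q3)) and (q2 or q4)) implies (q2 or ((not q2 and q5) implies q3)))}.
not (((q2 or ((not q2 and q5) implies q3)) and (q2 or q4)) implies (q2 or ((not q2 and q5) implies q3))): α-rule — add ((q2 or ((not q2 and q5) implies q3)) and (q2 or q4)), not (q2 or ((not q2 and q5) implies q3)).
((q2 or ((not q2 and q5) implies q3)) and (q2 or q4)): α-rule — add (q2 or ((not q2 and q5) implies q3)), (q2 or q4).
not (q2 or ((not q2 and q5) implies q3)): α-rule — add not q2, not ((not q2 and q5) implies q3).
not ((not q2 and q5) implies q3): α-rule — add (not q2 and q5), not q3.
(not q2 and q5): α-rule — add not q2, q5.
(q2 or ((not q2 and q5) implies q3)): β-rule — branch into q2  //  ((not q2 and q5) implies q3).
  branch 1 (add q2):
    × closes — contains both q2 and not q2.
  branch 2 (add ((not q2 and q5) implies q3)):
    (q2 or q4): β-rule — branch into q2  //  q4.
      branch 2.1 (add q2):
        × closes — contains both q2 and not q2.
      branch 2.2 (add q4):
        ((not q2 and q5) implies q3): β-rule — branch into not (not q2 and q5)  //  q3.
          branch 2.2.1 (add not (not q2 and q5)):
            not (not q2 and q5): β-rule — branch into not not q2  //  not q5.
              branch 2.2.1.1 (add not not q2):
                × closes — contains both q2 and not q2.
              branch 2.2.1.2 (add not q5):
                × closes — contains both q5 and not q5.
          branch 2.2.2 (add q3):
            × closes — contains both q3 and not q3.
All 5 branches close.
Every branch closed; the formula is unsatisfiable.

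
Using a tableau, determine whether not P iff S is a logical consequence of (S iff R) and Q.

Initial set: {T ((S iff R) and Q); F (not P iff S)}.
T ((S iff R) and Q): α-rule — add T (S iff R), T Q.
F (not P iff S): β-rule — branch into T not P, F S  //  F not P, T S.
  branch 1 (add T not P, F S):
    T (S iff R): β-rule — branch into T S, T R  //  F S, F R.
      branch 1.1 (add T S, T R):
        × closes — contains both S and not S.
      branch 1.2 (add F S, F R):
        ○ open, literals {P=0, Q=1, R=0, S=0}.
  branch 2 (add F not P, T S):
    T (S iff R): β-rule — branch into T S, T R  //  F S, F R.
      branch 2.1 (add T S, T R):
        ○ open, literals {P=1, Q=1, R=1, S=1}.
      branch 2.2 (add F S, F R):
        × closes — contains both S and not S.
2 branches closed, 2 open.
An open branch gives a countermodel: P=0, Q=1, R=0, S=0 (unmentioned atoms arbitrary); the premises hold there but the conclusion fails.

No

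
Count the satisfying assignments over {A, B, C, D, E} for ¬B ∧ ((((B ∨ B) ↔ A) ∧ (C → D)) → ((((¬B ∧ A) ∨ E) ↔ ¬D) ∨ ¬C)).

15

Initial set: {(¬B ∧ ((((B ∨ B) ↔ A) ∧ (C → D)) → ((((¬B ∧ A) ∨ E) ↔ ¬D) ∨ ¬C)))}.
(¬B ∧ ((((B ∨ B) ↔ A) ∧ (C → D)) → ((((¬B ∧ A) ∨ E) ↔ ¬D) ∨ ¬C))): α-rule — add ¬B, ((((B ∨ B) ↔ A) ∧ (C → D)) → ((((¬B ∧ A) ∨ E) ↔ ¬D) ∨ ¬C)).
((((B ∨ B) ↔ A) ∧ (C → D)) → ((((¬B ∧ A) ∨ E) ↔ ¬D) ∨ ¬C)): β-rule — branch into ¬(((B ∨ B) ↔ A) ∧ (C → D))  //  ((((¬B ∧ A) ∨ E) ↔ ¬D) ∨ ¬C).
  branch 1 (add ¬(((B ∨ B) ↔ A) ∧ (C → D))):
    ¬(((B ∨ B) ↔ A) ∧ (C → D)): β-rule — branch into ¬((B ∨ B) ↔ A)  //  ¬(C → D).
      branch 1.1 (add ¬((B ∨ B) ↔ A)):
        ¬((B ∨ B) ↔ A): β-rule — branch into (B ∨ B), ¬A  //  ¬(B ∨ B), A.
          branch 1.1.1 (add (B ∨ B), ¬A):
            (B ∨ B): β-rule — branch into B  //  B.
              branch 1.1.1.1 (add B):
                × closes — contains both B and ¬B.
              branch 1.1.1.2 (add B):
                × closes — contains both B and ¬B.
          branch 1.1.2 (add ¬(B ∨ B), A):
            ¬(B ∨ B): α-rule — add ¬B, ¬B.
            ○ open, literals {A=T, B=F}.
      branch 1.2 (add ¬(C → D)):
        ¬(C → D): α-rule — add C, ¬D.
        ○ open, literals {B=F, C=T, D=F}.
  branch 2 (add ((((¬B ∧ A) ∨ E) ↔ ¬D) ∨ ¬C)):
    ((((¬B ∧ A) ∨ E) ↔ ¬D) ∨ ¬C): β-rule — branch into (((¬B ∧ A) ∨ E) ↔ ¬D)  //  ¬C.
      branch 2.1 (add (((¬B ∧ A) ∨ E) ↔ ¬D)):
        (((¬B ∧ A) ∨ E) ↔ ¬D): β-rule — branch into ((¬B ∧ A) ∨ E), ¬D  //  ¬((¬B ∧ A) ∨ E), ¬¬D.
          branch 2.1.1 (add ((¬B ∧ A) ∨ E), ¬D):
            ((¬B ∧ A) ∨ E): β-rule — branch into (¬B ∧ A)  //  E.
              branch 2.1.1.1 (add (¬B ∧ A)):
                (¬B ∧ A): α-rule — add ¬B, A.
                ○ open, literals {A=T, B=F, D=F}.
              branch 2.1.1.2 (add E):
                ○ open, literals {B=F, D=F, E=T}.
          branch 2.1.2 (add ¬((¬B ∧ A) ∨ E), ¬¬D):
            ¬((¬B ∧ A) ∨ E): α-rule — add ¬(¬B ∧ A), ¬E.
            ¬(¬B ∧ A): β-rule — branch into ¬¬B  //  ¬A.
              branch 2.1.2.1 (add ¬¬B):
                × closes — contains both B and ¬B.
              branch 2.1.2.2 (add ¬A):
                ○ open, literals {A=F, B=F, D=T, E=F}.
      branch 2.2 (add ¬C):
        ○ open, literals {B=F, C=F}.
3 branches closed, 6 open.
Each open branch fixes some atoms; the unmentioned ones are free. Counting distinct full assignments: branch {A=T, B=F} (C, D, E) contributes 8 new; branch {B=F, C=T, D=F} (A, E) contributes 2 new; branch {A=T, B=F, D=F} (C, E) contributes 0 new; branch {B=F, D=F, E=T} (A, C) contributes 1 new; branch {A=F, B=F, D=T, E=F} (C) contributes 2 new; branch {B=F, C=F} (A, D, E) contributes 2 new. Total: 15.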